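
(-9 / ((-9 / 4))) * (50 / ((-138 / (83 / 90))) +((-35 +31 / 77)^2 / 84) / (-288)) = -39548384 / 25773363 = -1.53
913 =913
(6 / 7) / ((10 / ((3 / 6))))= 0.04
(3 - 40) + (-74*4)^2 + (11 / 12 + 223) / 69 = 72518099 / 828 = 87582.25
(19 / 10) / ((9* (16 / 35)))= 133 / 288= 0.46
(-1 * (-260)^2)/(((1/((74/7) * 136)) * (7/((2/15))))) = -272130560/147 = -1851228.30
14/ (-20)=-0.70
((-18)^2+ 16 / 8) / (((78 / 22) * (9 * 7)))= 3586 / 2457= 1.46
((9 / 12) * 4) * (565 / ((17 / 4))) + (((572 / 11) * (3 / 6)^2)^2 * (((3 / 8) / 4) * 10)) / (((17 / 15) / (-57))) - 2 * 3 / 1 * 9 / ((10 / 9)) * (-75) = -1067505 / 272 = -3924.65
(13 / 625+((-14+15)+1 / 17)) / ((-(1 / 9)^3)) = -787.05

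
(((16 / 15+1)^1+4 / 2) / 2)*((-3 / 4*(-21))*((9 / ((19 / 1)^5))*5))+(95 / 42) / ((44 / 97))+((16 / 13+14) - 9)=166825302101 / 14871450594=11.22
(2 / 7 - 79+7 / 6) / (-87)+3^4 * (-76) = -22490767 / 3654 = -6155.11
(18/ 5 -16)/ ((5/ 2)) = -124/ 25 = -4.96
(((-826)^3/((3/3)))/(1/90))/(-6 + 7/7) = 10144079568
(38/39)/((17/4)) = 152/663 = 0.23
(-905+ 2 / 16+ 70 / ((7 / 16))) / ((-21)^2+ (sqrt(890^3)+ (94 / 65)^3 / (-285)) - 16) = 15513912266025732219375 / 34539701859709732466626552 - 16244384339622638671875 * sqrt(890) / 17269850929854866233313276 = -0.03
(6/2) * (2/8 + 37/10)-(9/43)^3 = 18828579/1590140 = 11.84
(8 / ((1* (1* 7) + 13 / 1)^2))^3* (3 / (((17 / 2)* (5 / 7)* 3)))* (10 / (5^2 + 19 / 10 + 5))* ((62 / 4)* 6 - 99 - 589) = -49 / 199375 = -0.00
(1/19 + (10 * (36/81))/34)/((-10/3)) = -533/9690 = -0.06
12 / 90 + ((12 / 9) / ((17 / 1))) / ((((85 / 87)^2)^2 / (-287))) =-24.57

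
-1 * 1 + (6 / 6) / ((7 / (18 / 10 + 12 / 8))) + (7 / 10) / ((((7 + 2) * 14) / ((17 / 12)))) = -7873 / 15120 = -0.52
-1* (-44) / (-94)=-22 / 47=-0.47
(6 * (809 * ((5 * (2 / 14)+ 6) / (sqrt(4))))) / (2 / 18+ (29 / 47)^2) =33132.77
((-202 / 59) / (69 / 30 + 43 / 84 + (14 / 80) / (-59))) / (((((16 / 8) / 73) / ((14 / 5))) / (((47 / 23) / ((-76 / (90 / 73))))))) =251211240 / 60835207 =4.13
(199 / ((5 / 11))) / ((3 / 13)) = 28457 / 15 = 1897.13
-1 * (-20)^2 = -400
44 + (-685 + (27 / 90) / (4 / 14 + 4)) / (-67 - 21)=455693 / 8800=51.78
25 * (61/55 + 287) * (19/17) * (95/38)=3763425/187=20125.27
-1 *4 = -4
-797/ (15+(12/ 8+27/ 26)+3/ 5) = -51805/ 1179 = -43.94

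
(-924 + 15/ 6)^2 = 3396649/ 4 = 849162.25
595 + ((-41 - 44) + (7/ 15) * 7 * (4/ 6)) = 512.18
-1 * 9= -9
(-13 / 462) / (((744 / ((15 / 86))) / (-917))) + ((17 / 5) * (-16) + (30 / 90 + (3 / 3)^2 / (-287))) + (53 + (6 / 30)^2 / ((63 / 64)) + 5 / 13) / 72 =-53.32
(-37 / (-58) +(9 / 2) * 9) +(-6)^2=2237 / 29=77.14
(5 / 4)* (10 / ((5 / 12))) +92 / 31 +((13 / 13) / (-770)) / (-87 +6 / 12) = 68070341 / 2064755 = 32.97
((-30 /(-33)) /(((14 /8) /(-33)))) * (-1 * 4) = 480 /7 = 68.57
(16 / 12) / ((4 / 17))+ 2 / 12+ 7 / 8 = 161 / 24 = 6.71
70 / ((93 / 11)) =770 / 93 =8.28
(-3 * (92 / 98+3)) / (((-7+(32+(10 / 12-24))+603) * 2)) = -1737 / 177821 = -0.01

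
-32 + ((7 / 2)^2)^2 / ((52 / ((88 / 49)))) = -2789 / 104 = -26.82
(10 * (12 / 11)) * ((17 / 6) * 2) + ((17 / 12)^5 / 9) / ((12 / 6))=3061322107 / 49268736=62.14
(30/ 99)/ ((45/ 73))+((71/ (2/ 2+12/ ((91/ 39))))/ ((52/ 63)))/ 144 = 6256559/ 10625472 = 0.59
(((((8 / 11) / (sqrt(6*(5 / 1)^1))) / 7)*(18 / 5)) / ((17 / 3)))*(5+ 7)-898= -898+ 864*sqrt(30) / 32725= -897.86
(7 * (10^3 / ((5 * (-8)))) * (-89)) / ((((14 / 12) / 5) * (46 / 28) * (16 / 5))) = 1168125 / 92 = 12697.01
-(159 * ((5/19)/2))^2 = -632025/1444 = -437.69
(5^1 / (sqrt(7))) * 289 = 1445 * sqrt(7) / 7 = 546.16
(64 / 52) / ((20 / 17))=68 / 65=1.05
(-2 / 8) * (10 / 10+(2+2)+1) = -3 / 2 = -1.50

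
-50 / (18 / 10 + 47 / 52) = -13000 / 703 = -18.49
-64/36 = -1.78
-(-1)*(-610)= -610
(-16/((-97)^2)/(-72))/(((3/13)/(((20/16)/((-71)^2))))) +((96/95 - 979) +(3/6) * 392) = -190273557498839/243319844970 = -781.99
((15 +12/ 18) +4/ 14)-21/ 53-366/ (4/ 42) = -4259945/ 1113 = -3827.44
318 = 318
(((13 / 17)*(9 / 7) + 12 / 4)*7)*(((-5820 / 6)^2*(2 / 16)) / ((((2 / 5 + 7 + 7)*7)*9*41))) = 92913875 / 1053864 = 88.16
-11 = -11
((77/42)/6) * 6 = 11/6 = 1.83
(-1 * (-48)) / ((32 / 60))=90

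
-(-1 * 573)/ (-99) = -191/ 33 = -5.79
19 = 19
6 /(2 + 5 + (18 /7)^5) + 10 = 20173012 /2007217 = 10.05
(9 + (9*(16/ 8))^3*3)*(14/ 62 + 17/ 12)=3565185/ 124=28751.49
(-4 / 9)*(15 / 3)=-20 / 9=-2.22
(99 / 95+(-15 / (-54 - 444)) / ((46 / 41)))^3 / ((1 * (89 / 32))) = 466275846285929519 / 1061716589553869750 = 0.44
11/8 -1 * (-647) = 5187/8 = 648.38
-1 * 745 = -745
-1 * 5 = -5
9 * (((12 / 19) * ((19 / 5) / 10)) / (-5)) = -54 / 125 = -0.43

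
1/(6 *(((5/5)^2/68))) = 34/3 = 11.33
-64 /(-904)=8 /113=0.07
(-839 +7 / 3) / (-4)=1255 / 6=209.17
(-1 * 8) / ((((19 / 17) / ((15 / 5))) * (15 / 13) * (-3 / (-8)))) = -14144 / 285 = -49.63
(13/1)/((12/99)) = 429/4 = 107.25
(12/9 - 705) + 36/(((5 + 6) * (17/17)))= -23113/33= -700.39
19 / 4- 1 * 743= -2953 / 4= -738.25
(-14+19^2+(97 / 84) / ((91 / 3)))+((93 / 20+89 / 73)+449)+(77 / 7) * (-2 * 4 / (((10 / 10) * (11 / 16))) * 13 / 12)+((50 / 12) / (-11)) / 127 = 215425862609 / 324809485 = 663.24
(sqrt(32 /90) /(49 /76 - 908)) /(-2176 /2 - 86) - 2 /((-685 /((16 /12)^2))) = 152*sqrt(5) /607183995 +32 /6165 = 0.01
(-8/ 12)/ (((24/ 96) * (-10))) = 4/ 15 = 0.27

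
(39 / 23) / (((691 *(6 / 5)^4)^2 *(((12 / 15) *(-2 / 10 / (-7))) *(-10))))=-177734375 / 49188396607488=-0.00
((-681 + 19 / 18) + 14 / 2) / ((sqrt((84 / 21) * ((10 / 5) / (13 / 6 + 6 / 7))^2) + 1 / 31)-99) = 47688881 / 6919704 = 6.89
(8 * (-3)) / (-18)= 4 / 3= 1.33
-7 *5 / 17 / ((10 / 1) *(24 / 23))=-161 / 816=-0.20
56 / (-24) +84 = 245 / 3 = 81.67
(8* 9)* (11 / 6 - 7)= -372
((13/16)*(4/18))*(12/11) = 13/66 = 0.20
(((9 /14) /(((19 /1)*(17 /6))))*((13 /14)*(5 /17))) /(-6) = -585 /1076236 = -0.00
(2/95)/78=1/3705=0.00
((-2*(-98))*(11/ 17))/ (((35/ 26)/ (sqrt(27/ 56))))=858*sqrt(42)/ 85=65.42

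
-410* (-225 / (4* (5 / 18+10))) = 83025 / 37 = 2243.92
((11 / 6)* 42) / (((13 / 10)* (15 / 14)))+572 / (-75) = 47.66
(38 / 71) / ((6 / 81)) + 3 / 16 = 8421 / 1136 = 7.41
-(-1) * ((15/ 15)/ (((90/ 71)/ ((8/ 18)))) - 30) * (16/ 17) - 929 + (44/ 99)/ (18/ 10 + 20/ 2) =-388693987/ 406215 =-956.87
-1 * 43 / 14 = -43 / 14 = -3.07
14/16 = 7/8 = 0.88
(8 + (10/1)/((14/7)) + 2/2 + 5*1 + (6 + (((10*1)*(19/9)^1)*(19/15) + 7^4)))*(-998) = -66091552/27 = -2447835.26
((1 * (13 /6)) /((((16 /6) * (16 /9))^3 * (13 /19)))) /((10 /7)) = 872613 /41943040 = 0.02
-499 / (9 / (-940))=469060 / 9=52117.78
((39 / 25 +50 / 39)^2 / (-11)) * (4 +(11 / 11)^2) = -7678441 / 2091375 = -3.67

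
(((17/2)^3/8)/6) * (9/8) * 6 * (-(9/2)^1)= -397953/1024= -388.63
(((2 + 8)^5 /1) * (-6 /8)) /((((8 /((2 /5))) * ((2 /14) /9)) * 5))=-47250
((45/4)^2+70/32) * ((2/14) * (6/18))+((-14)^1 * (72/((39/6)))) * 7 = -1178713/1092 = -1079.41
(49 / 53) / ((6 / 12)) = 98 / 53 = 1.85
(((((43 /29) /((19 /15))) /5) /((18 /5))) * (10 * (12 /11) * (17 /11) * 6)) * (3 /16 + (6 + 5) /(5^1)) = 2094315 /133342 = 15.71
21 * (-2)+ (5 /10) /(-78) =-6553 /156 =-42.01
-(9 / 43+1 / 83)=-790 / 3569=-0.22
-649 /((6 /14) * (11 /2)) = -826 /3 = -275.33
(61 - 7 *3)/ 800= 1/ 20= 0.05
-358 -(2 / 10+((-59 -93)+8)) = -1071 / 5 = -214.20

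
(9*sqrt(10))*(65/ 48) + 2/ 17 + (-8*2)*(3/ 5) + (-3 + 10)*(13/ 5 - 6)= -2829/ 85 + 195*sqrt(10)/ 16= 5.26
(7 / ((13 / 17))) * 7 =833 / 13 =64.08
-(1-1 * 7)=6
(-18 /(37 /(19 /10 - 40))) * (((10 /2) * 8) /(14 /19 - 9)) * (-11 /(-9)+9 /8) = -1223391 /5809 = -210.60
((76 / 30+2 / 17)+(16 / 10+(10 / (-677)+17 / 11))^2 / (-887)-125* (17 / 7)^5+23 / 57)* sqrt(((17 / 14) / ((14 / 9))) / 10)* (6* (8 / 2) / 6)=-211436299665718674464583* sqrt(170) / 233661469119877192625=-11798.23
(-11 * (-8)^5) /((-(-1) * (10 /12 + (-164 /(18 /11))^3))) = -525533184 /1467740401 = -0.36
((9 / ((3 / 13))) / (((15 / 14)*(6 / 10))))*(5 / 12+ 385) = 420875 / 18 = 23381.94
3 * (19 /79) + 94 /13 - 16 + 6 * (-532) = -3286449 /1027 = -3200.05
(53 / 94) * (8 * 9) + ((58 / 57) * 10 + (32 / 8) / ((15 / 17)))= 740804 / 13395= 55.30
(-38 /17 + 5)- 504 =-8521 /17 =-501.24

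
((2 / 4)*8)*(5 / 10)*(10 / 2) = 10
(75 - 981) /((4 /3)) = -1359 /2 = -679.50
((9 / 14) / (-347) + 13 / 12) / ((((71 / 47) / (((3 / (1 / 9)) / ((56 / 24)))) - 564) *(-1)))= 40002687 / 20856861116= 0.00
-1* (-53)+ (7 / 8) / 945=53.00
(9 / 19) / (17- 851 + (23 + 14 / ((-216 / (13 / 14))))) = -0.00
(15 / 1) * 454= 6810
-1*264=-264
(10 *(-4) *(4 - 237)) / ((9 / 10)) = 93200 / 9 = 10355.56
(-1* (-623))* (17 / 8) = 10591 / 8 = 1323.88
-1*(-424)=424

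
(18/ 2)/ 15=3/ 5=0.60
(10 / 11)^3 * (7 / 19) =7000 / 25289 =0.28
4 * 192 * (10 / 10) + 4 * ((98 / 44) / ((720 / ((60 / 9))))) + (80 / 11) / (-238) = 54290519 / 70686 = 768.05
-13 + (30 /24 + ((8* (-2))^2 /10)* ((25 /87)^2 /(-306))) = -54460679 /4632228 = -11.76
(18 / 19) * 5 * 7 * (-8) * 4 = -20160 / 19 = -1061.05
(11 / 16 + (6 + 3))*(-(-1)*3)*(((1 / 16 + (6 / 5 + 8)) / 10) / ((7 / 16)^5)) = 141133824 / 84035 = 1679.46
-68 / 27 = -2.52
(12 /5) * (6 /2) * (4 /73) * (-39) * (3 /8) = -2106 /365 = -5.77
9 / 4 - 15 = -51 / 4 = -12.75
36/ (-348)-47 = -1366/ 29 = -47.10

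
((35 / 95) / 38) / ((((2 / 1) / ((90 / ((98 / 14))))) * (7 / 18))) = 405 / 2527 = 0.16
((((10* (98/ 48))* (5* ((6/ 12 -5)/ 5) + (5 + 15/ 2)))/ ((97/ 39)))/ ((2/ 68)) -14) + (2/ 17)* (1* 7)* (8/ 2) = 3664206/ 1649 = 2222.08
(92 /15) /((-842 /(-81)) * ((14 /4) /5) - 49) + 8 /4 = 15656 /8449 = 1.85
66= 66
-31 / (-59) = 31 / 59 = 0.53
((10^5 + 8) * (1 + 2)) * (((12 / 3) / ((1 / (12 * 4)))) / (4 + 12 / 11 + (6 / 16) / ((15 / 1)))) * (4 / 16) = 6336506880 / 2251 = 2814974.18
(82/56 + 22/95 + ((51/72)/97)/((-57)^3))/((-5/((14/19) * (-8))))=51179585398/25598302425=2.00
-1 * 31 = -31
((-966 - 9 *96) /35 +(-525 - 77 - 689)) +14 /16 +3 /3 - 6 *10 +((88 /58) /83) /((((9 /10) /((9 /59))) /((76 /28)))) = -1401.40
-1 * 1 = -1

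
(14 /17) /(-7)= -2 /17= -0.12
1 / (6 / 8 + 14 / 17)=68 / 107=0.64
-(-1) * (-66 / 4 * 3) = -99 / 2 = -49.50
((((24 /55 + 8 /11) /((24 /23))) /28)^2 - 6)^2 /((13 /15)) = 41.52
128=128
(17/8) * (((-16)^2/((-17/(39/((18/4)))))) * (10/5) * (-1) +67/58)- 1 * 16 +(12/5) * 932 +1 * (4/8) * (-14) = 19285613/6960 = 2770.92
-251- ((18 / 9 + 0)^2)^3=-315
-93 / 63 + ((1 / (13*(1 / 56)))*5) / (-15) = -2.91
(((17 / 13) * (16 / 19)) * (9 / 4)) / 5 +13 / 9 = 21563 / 11115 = 1.94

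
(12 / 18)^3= 8 / 27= 0.30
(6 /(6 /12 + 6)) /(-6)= -2 /13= -0.15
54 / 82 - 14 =-547 / 41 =-13.34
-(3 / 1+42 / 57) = -71 / 19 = -3.74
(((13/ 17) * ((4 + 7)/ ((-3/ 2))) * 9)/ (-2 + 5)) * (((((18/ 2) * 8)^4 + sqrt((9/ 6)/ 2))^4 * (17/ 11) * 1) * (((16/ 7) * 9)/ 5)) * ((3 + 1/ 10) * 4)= -17296149578941817119220601001326228/ 25-9010470775209340347011432448 * sqrt(3)/ 175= -691846072338205157780857000000000.00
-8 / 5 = -1.60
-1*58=-58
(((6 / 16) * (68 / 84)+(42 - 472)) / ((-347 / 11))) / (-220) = -24063 / 388640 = -0.06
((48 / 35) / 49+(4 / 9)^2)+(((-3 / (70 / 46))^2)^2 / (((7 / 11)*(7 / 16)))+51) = 105.48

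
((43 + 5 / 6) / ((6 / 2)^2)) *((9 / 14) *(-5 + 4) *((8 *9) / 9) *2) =-1052 / 21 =-50.10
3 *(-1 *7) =-21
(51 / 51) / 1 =1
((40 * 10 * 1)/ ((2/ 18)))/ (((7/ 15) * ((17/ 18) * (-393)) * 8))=-40500/ 15589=-2.60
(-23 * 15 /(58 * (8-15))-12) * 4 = -9054 /203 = -44.60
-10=-10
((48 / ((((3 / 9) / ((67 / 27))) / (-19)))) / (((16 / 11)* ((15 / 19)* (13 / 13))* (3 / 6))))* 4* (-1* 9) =2128456 / 5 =425691.20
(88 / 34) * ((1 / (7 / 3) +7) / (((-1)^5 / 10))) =-22880 / 119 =-192.27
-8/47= -0.17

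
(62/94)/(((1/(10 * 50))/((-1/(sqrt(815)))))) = -3100 * sqrt(815)/7661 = -11.55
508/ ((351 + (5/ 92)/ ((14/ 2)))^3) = 135681711872/ 11550685799995649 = 0.00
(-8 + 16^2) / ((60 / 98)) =6076 / 15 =405.07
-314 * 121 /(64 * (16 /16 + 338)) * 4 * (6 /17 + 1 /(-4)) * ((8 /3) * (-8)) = 265958 /17289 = 15.38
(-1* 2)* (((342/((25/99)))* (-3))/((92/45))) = 457083/115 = 3974.63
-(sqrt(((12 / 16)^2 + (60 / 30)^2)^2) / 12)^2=-5329 / 36864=-0.14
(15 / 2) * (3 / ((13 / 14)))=315 / 13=24.23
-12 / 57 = -4 / 19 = -0.21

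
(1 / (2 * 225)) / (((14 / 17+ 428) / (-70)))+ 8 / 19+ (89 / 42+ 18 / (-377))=20495084173 / 8224377525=2.49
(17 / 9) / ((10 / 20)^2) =68 / 9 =7.56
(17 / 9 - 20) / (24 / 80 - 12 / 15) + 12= 434 / 9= 48.22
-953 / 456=-2.09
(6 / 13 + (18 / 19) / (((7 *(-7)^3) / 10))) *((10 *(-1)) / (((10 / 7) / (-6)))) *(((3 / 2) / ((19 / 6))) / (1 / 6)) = 87925176 / 1609699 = 54.62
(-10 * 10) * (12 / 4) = -300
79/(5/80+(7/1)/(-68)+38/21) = 451248/10105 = 44.66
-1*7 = -7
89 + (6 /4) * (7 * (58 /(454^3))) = 8328323705 /93576664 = 89.00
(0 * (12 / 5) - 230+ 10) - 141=-361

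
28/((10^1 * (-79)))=-14/395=-0.04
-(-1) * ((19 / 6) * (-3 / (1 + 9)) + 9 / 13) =-67 / 260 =-0.26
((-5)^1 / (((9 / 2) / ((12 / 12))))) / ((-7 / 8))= 80 / 63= 1.27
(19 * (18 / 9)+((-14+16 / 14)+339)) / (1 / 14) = 5098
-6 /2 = -3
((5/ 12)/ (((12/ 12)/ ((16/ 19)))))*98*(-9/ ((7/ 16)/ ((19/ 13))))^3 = -14372536320/ 15379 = -934555.97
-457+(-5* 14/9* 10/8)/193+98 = -1247341/3474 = -359.05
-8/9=-0.89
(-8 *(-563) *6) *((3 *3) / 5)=243216 / 5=48643.20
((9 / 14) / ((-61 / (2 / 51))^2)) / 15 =2 / 112913745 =0.00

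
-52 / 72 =-0.72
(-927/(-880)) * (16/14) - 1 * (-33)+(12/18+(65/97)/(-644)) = 359407837/10307220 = 34.87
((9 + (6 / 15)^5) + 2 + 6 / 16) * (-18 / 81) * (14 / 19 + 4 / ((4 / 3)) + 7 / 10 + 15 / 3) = -170114461 / 7125000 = -23.88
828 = 828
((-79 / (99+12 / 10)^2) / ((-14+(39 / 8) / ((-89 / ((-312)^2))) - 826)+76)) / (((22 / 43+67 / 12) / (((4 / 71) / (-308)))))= -1511665 / 39024027759275097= -0.00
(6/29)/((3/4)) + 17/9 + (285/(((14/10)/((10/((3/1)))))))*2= 2483455/1827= 1359.31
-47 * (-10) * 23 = 10810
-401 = -401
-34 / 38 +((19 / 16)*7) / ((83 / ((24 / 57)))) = -2689 / 3154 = -0.85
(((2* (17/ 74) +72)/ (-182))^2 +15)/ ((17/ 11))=9077167/ 925444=9.81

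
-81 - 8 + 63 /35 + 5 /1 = -411 /5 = -82.20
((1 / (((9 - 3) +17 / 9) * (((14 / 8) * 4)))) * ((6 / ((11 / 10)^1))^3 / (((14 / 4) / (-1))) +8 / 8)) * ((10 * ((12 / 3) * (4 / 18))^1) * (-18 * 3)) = 1825990560 / 4630549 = 394.34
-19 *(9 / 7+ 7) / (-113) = 1102 / 791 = 1.39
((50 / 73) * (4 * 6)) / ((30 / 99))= 3960 / 73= 54.25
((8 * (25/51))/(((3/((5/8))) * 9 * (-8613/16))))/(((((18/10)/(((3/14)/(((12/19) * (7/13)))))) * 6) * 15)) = -30875/47072740869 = -0.00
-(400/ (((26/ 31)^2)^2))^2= -533056898400625/ 815730721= -653471.65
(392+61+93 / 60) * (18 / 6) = 27273 / 20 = 1363.65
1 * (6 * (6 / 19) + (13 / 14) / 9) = 4783 / 2394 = 2.00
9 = 9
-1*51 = -51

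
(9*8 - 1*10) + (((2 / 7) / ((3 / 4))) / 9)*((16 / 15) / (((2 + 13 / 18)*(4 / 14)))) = 136838 / 2205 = 62.06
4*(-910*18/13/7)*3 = -2160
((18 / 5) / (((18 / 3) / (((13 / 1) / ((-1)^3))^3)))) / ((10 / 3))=-19773 / 50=-395.46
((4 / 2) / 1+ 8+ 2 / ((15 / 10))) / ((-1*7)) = -1.62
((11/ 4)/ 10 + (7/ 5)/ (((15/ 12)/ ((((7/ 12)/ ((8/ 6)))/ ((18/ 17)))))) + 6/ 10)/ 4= 301/ 900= 0.33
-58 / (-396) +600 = 118829 / 198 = 600.15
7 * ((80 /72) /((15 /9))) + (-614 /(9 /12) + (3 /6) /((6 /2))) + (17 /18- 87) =-8099 /9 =-899.89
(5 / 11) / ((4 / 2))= 5 / 22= 0.23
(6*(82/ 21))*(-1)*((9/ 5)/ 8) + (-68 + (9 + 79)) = 1031/ 70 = 14.73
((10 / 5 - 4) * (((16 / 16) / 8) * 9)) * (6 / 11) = -27 / 22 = -1.23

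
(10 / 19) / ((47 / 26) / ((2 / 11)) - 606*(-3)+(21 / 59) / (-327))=3344120 / 11614424101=0.00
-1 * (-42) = 42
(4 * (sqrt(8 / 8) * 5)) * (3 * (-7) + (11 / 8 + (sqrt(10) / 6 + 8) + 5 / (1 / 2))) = -65 / 2 + 10 * sqrt(10) / 3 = -21.96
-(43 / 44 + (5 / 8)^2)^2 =-927369 / 495616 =-1.87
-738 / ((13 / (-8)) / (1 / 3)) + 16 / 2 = 2072 / 13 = 159.38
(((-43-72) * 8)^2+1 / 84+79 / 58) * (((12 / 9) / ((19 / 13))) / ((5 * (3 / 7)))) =360339.30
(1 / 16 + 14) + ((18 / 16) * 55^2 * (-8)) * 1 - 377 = -441407 / 16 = -27587.94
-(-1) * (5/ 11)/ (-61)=-5/ 671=-0.01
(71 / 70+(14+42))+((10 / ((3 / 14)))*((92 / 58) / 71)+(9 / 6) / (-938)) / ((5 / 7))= 3387862901 / 57940260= 58.47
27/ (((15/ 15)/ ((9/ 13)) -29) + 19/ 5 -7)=-1215/ 1384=-0.88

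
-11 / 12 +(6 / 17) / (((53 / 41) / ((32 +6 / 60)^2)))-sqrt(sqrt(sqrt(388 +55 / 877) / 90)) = -10^(3 / 4) * sqrt(3) * 340331^(1 / 8) * 877^(7 / 8) / 26310 +75796483 / 270300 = 279.73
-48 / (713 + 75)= -12 / 197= -0.06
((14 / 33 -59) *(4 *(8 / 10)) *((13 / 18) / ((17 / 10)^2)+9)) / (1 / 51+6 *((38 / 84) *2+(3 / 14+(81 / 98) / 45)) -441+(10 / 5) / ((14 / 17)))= 36460740848 / 9078830739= 4.02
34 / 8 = 17 / 4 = 4.25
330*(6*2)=3960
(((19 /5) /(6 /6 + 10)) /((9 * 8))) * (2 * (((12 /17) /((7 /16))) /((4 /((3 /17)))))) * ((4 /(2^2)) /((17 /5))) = 76 /378301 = 0.00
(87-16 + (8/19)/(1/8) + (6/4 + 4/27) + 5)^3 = 574332809981867/1080045576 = 531767.20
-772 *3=-2316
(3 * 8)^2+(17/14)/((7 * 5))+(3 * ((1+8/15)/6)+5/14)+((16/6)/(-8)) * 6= 845483/1470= 575.16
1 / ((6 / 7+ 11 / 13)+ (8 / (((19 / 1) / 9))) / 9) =1729 / 3673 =0.47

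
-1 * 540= -540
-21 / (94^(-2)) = -185556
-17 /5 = -3.40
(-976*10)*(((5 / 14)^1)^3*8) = -1220000 / 343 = -3556.85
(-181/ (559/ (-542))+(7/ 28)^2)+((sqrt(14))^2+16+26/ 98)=90203311/ 438256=205.82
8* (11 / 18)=4.89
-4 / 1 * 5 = -20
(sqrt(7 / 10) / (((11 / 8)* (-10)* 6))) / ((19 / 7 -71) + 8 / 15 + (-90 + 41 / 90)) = 42* sqrt(70) / 5450335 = 0.00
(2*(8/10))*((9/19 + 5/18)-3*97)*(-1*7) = 3250.78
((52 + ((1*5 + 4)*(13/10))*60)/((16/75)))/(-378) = -9.35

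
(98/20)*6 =147/5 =29.40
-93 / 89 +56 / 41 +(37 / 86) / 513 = 51797191 / 160986582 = 0.32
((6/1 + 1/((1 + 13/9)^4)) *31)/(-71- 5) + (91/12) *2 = 12.71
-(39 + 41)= -80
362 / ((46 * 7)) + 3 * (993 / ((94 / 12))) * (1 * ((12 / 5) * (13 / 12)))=37452817 / 37835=989.90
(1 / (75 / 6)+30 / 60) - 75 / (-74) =1474 / 925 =1.59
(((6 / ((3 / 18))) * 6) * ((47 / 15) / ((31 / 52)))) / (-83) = -175968 / 12865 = -13.68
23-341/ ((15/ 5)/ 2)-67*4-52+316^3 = 94661915/ 3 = 31553971.67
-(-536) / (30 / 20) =1072 / 3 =357.33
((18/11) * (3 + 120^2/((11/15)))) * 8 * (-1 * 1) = -31108752/121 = -257097.12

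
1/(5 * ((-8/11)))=-0.28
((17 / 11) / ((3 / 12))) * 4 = 272 / 11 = 24.73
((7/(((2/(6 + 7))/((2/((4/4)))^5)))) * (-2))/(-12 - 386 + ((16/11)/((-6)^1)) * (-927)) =16016/953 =16.81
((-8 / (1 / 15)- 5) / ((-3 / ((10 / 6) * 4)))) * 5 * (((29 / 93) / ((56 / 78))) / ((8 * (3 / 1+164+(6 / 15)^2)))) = 29453125 / 65292696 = 0.45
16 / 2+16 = 24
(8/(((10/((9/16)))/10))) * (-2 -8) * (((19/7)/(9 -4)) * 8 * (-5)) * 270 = 1846800/7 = 263828.57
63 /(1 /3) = 189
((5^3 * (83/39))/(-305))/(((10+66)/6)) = -0.07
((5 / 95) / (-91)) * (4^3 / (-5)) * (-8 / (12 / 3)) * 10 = -256 / 1729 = -0.15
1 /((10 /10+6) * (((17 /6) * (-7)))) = -6 /833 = -0.01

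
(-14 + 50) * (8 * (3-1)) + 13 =589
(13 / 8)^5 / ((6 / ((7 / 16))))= 2599051 / 3145728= 0.83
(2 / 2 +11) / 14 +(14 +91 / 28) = 507 / 28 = 18.11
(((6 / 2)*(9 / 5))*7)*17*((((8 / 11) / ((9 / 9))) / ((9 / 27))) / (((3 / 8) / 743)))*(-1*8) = -1222276608 / 55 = -22223211.05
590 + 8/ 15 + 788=20678/ 15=1378.53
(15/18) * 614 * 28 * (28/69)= 1203440/207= 5813.72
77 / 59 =1.31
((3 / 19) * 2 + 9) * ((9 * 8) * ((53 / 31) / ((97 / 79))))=53359128 / 57133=933.95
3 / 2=1.50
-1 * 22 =-22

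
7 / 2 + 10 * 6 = 127 / 2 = 63.50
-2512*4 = -10048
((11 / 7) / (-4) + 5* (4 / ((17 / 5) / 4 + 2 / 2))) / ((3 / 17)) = 183481 / 3108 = 59.04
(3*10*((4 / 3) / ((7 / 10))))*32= 12800 / 7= 1828.57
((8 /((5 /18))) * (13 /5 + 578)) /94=209016 /1175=177.89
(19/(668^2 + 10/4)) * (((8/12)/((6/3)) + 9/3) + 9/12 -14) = -2261/5354718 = -0.00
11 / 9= 1.22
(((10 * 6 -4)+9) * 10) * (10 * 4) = 26000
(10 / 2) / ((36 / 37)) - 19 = -499 / 36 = -13.86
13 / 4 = 3.25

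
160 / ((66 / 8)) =640 / 33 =19.39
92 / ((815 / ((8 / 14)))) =368 / 5705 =0.06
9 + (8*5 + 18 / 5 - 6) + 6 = 263 / 5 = 52.60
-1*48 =-48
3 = 3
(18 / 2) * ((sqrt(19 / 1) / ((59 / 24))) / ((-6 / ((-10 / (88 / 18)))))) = 810 * sqrt(19) / 649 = 5.44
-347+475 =128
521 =521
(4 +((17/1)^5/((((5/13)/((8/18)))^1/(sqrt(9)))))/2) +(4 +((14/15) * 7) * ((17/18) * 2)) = 332249284/135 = 2461105.81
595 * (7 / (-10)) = -833 / 2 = -416.50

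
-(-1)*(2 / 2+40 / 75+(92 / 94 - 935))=-932.49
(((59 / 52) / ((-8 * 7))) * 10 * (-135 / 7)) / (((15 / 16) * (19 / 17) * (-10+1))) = -5015 / 12103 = -0.41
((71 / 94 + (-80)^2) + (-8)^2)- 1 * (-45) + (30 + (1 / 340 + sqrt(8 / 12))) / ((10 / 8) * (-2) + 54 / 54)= 77779694 / 11985- 2 * sqrt(6) / 9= 6489.21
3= 3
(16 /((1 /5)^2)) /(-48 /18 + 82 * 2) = 300 /121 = 2.48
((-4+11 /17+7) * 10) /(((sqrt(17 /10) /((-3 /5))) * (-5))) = 372 * sqrt(170) /1445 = 3.36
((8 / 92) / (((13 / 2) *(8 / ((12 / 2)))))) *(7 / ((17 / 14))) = 294 / 5083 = 0.06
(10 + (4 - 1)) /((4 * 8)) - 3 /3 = -19 /32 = -0.59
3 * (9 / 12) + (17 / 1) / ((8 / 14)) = 32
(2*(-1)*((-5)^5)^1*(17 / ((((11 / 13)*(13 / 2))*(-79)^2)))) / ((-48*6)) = -53125 / 4942872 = -0.01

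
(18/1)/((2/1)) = 9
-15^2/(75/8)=-24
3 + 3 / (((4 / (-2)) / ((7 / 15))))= 23 / 10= 2.30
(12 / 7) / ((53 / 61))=732 / 371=1.97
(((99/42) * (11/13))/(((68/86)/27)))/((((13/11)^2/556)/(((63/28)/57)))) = 21264749451/19869668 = 1070.21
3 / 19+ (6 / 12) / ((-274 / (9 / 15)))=8163 / 52060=0.16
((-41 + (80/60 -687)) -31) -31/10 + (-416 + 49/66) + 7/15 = -193967/165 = -1175.56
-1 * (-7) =7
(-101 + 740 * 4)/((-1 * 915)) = -953/305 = -3.12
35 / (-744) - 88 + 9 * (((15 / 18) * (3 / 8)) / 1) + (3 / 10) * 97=-417641 / 7440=-56.13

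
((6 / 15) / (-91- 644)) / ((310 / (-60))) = 4 / 37975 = 0.00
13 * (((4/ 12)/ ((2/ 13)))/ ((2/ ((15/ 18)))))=845/ 72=11.74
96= 96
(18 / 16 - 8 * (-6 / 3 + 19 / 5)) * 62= -16461 / 20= -823.05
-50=-50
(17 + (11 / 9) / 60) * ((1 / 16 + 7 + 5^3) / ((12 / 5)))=19420583 / 20736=936.56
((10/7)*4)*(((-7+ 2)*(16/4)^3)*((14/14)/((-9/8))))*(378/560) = 7680/7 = 1097.14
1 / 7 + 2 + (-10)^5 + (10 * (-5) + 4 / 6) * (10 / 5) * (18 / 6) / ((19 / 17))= -13334939 / 133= -100262.70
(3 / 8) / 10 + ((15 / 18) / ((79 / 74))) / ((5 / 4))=12551 / 18960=0.66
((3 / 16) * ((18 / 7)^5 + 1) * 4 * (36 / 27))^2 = 3634265640625 / 282475249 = 12865.78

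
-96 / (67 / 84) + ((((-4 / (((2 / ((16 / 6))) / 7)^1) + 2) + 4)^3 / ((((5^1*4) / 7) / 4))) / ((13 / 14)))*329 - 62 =-1794260627566 / 117585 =-15259264.60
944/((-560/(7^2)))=-413/5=-82.60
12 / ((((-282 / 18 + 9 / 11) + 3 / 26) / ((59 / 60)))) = -50622 / 63205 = -0.80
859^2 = 737881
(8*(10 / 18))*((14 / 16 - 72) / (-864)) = 2845 / 7776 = 0.37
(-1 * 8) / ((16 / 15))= -15 / 2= -7.50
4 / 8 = 1 / 2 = 0.50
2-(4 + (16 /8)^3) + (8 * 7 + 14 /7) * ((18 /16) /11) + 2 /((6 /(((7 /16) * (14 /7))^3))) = -64963 /16896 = -3.84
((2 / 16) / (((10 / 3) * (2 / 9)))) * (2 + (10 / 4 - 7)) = -27 / 64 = -0.42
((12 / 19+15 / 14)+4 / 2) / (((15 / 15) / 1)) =985 / 266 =3.70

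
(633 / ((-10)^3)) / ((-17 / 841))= 532353 / 17000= 31.31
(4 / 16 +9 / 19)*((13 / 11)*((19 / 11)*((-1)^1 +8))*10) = 2275 / 22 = 103.41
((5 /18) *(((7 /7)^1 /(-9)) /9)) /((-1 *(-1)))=-5 /1458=-0.00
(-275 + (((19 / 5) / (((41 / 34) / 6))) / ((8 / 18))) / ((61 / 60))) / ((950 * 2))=-583123 / 4751900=-0.12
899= 899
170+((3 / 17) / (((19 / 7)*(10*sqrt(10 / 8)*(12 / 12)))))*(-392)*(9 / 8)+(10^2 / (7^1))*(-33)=-2110 / 7 -9261*sqrt(5) / 8075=-303.99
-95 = -95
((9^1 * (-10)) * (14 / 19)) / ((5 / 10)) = -2520 / 19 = -132.63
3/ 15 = 0.20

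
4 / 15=0.27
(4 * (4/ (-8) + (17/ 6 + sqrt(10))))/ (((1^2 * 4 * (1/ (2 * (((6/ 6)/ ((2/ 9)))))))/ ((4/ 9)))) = 28/ 3 + 4 * sqrt(10) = 21.98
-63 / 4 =-15.75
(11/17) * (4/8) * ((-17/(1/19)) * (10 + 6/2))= -2717/2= -1358.50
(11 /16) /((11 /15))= 15 /16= 0.94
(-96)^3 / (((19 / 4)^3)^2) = -3623878656 / 47045881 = -77.03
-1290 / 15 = -86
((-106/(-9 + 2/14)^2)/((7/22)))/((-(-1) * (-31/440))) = 1795640/29791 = 60.27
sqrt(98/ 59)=7 * sqrt(118)/ 59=1.29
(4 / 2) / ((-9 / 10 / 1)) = -20 / 9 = -2.22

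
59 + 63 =122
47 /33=1.42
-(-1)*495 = 495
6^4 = 1296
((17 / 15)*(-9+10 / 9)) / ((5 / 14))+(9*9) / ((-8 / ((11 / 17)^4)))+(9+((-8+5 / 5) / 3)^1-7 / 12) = -9347534689 / 451013400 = -20.73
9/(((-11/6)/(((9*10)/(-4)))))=1215/11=110.45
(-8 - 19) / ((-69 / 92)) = 36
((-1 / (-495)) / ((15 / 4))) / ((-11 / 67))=-268 / 81675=-0.00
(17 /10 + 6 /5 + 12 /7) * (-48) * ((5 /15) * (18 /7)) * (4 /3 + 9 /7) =-170544 /343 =-497.21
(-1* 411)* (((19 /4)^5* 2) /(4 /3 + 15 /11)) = -33583330737 /45568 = -736993.74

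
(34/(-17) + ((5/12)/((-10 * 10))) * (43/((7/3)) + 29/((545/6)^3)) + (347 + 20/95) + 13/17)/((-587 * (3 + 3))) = -10128116015556407/103126293240180000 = -0.10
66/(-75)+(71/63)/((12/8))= -608/4725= -0.13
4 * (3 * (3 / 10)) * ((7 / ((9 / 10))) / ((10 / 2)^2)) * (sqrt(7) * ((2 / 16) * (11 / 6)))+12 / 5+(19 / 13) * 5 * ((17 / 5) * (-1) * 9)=-14379 / 65+77 * sqrt(7) / 300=-220.54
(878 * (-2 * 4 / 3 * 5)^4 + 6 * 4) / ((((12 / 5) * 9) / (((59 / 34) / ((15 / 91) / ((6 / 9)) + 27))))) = 15084755446670 / 184370661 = 81817.55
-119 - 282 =-401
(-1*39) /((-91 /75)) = 225 /7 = 32.14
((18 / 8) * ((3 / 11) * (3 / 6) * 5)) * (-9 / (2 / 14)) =-8505 / 88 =-96.65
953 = 953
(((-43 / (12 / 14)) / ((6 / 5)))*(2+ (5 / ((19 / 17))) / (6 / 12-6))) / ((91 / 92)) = -1226360 / 24453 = -50.15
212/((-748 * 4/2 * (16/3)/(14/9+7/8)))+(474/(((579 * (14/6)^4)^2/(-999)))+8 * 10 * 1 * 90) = 222039514290860838661/30839104932835584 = 7199.93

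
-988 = -988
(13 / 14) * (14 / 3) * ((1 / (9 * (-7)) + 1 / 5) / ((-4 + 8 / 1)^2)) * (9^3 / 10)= 10179 / 2800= 3.64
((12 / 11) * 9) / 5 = 108 / 55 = 1.96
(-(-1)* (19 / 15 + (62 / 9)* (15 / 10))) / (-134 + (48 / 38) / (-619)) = -341069 / 3939995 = -0.09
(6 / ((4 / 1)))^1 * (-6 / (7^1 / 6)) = -54 / 7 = -7.71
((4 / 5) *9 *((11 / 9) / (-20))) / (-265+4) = 11 / 6525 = 0.00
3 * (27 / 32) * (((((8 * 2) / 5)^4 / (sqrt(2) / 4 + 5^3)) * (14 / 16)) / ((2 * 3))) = 27648 / 89285 -6912 * sqrt(2) / 11160625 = 0.31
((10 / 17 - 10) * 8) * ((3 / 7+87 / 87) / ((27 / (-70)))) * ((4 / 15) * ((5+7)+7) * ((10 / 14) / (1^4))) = 9728000 / 9639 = 1009.23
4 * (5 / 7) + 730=5130 / 7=732.86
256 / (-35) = -256 / 35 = -7.31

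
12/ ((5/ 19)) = 228/ 5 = 45.60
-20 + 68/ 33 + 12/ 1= -196/ 33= -5.94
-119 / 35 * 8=-27.20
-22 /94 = -11 /47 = -0.23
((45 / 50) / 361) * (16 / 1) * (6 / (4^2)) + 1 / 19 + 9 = 16367 / 1805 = 9.07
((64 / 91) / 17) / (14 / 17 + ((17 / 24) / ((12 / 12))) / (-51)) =4608 / 90181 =0.05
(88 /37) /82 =44 /1517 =0.03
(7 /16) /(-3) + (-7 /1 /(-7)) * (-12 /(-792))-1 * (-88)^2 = -1362967 /176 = -7744.13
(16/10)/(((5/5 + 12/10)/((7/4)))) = 14/11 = 1.27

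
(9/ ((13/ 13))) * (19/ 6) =57/ 2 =28.50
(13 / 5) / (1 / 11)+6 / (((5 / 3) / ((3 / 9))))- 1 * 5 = 124 / 5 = 24.80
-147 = -147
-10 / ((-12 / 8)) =20 / 3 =6.67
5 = 5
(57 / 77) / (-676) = -57 / 52052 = -0.00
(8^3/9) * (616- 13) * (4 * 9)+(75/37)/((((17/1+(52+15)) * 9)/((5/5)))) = 11514617881/9324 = 1234944.00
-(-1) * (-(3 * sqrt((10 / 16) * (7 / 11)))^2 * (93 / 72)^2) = -5.97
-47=-47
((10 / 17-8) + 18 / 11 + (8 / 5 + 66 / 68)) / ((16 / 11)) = -5993 / 2720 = -2.20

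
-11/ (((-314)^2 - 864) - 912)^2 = -11/ 9374112400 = -0.00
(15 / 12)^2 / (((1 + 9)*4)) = 5 / 128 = 0.04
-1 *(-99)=99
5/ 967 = 0.01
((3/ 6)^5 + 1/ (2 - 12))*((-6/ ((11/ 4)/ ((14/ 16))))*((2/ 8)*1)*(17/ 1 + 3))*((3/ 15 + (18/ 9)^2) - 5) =-21/ 40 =-0.52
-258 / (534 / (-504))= 21672 / 89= 243.51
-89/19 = -4.68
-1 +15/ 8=7/ 8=0.88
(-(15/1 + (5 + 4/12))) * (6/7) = -122/7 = -17.43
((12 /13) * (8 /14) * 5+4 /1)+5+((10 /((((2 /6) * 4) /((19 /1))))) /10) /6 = 10201 /728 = 14.01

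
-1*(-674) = 674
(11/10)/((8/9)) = 99/80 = 1.24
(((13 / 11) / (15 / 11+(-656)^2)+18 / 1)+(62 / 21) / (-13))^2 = 527527614730397201041 / 1670047310023428609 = 315.88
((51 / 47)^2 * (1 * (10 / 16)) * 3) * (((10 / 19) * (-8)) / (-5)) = 78030 / 41971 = 1.86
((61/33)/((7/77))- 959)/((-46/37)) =52096/69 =755.01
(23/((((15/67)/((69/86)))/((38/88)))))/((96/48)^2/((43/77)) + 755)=673417/14420120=0.05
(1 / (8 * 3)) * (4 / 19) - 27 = -3077 / 114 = -26.99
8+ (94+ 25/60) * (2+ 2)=1157/3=385.67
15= 15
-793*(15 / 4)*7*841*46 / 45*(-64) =3435935776 / 3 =1145311925.33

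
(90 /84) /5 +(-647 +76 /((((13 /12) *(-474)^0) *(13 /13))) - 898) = -268383 /182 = -1474.63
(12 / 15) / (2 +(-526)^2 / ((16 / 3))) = 16 / 1037575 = 0.00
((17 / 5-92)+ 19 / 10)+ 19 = -677 / 10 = -67.70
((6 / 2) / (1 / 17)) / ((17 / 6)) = 18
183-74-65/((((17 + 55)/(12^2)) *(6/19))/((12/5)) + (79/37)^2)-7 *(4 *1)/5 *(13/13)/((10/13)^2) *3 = 4002820736/60145125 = 66.55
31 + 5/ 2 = 67/ 2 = 33.50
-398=-398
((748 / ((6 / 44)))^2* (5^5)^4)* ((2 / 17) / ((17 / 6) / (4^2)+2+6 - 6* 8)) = -97225390625000000000000 / 11469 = -8477233466300462115.27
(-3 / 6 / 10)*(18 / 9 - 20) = 9 / 10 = 0.90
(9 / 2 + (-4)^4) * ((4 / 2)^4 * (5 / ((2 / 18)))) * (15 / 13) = 2813400 / 13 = 216415.38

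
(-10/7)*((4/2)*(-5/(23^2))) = 0.03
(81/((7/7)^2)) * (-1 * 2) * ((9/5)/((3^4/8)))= -144/5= -28.80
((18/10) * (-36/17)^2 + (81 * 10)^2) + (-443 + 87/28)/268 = 7114345736591/10843280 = 656106.43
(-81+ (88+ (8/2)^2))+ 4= 27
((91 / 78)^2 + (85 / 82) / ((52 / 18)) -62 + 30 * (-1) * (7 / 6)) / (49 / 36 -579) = 1828234 / 11083735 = 0.16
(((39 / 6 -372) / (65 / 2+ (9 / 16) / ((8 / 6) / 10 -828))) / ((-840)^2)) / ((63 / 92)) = -14913131 / 640718150625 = -0.00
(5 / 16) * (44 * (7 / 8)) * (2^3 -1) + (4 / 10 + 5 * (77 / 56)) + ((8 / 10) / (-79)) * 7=231117 / 2528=91.42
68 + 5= 73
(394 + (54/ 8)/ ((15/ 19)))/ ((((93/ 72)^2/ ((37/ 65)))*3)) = 14298576/ 312325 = 45.78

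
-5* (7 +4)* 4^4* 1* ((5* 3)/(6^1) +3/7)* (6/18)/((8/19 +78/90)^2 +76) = -7814928000/44154523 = -176.99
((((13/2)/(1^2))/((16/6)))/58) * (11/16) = 429/14848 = 0.03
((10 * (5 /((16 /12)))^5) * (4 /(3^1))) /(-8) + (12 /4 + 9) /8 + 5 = -1258969 /1024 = -1229.46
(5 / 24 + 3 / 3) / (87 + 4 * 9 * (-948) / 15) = -145 / 262584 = -0.00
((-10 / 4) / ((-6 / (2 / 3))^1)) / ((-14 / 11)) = -55 / 252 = -0.22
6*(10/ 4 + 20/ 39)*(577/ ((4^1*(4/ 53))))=7186535/ 208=34550.65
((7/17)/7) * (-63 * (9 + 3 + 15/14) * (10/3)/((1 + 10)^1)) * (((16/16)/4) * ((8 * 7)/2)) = -19215/187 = -102.75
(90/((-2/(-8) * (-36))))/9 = -10/9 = -1.11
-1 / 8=-0.12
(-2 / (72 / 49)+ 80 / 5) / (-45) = -0.33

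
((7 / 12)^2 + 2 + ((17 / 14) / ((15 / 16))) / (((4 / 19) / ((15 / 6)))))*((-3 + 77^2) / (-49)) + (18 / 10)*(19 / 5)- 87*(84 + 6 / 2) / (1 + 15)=-3222094993 / 1234800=-2609.41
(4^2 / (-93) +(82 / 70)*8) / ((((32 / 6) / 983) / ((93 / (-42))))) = -3679369 / 980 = -3754.46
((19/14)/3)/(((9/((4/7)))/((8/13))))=304/17199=0.02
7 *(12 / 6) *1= 14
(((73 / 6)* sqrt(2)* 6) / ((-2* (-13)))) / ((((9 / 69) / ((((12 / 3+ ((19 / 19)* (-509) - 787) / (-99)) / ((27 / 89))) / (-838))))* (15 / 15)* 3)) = -7023257* sqrt(2) / 14559831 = -0.68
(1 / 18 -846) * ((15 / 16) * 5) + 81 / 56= -2663753 / 672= -3963.92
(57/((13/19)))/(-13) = -6.41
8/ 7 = 1.14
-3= -3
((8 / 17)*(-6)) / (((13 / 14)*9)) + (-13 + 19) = 5.66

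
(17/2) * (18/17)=9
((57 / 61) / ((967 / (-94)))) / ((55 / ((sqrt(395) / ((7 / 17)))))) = -91086 * sqrt(395) / 22709995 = -0.08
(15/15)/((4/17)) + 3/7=131/28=4.68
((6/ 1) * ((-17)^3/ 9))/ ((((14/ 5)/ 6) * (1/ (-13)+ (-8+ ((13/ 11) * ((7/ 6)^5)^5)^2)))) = -62465181461580389104952186601285804991174410240/ 27586709395463222611139993737254035286883563811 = -2.26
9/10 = 0.90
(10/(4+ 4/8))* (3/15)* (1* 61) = 244/9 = 27.11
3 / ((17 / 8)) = 24 / 17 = 1.41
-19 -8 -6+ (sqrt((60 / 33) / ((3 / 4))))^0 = -32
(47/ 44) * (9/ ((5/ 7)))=2961/ 220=13.46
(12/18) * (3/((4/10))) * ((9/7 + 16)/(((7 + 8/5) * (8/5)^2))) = 75625/19264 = 3.93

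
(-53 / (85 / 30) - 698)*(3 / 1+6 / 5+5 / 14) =-1943348 / 595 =-3266.13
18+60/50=96/5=19.20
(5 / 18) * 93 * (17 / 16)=2635 / 96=27.45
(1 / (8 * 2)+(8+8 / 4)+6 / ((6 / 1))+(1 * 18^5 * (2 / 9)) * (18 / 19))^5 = 25868597469632340096769791152637637321875 / 2596377985024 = 9963340322111543373388723000.00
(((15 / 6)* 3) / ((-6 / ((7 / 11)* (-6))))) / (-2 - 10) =-35 / 88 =-0.40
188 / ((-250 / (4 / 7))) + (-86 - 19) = -92251 / 875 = -105.43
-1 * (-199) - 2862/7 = -1469/7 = -209.86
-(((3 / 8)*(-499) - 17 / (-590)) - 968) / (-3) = -2726027 / 7080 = -385.03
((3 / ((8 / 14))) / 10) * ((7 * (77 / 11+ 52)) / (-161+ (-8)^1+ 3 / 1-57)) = -8673 / 8920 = -0.97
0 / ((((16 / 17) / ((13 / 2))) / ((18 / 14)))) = 0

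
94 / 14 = 47 / 7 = 6.71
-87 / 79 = -1.10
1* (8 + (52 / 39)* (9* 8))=104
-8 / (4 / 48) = -96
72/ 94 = 36/ 47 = 0.77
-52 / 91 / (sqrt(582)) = -2 * sqrt(582) / 2037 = -0.02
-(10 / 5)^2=-4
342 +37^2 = 1711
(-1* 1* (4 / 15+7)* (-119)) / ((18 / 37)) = 479927 / 270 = 1777.51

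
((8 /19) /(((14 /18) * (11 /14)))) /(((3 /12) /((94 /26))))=27072 /2717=9.96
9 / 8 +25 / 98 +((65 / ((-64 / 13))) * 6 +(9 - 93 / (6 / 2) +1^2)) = -154979 / 1568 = -98.84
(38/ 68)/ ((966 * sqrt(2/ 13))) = 19 * sqrt(26)/ 65688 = 0.00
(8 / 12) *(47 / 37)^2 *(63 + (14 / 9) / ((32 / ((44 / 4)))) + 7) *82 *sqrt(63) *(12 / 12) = 919909333 *sqrt(7) / 49284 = 49384.21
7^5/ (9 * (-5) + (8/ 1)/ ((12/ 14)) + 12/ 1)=-50421/ 71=-710.15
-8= -8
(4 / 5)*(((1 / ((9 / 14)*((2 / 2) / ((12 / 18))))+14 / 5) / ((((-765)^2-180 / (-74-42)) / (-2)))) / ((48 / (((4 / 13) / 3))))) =-2146 / 95737838625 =-0.00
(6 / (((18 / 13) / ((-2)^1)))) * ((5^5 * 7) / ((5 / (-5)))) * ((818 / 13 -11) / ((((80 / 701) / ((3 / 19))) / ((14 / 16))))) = 11916927.94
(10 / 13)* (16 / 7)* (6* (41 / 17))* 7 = 39360 / 221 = 178.10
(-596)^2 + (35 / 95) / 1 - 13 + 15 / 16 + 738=108206461 / 304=355942.31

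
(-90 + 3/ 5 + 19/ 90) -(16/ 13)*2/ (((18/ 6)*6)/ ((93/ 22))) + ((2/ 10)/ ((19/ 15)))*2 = -21873499/ 244530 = -89.45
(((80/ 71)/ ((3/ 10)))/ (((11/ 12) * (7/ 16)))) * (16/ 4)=204800/ 5467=37.46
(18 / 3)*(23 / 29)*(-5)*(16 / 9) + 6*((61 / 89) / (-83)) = -27216002 / 642669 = -42.35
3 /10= 0.30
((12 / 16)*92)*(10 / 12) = 115 / 2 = 57.50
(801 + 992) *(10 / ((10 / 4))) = 7172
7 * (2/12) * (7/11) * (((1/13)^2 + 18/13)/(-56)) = -1645/89232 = -0.02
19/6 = 3.17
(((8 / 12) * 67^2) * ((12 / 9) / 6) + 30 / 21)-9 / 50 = 6296399 / 9450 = 666.29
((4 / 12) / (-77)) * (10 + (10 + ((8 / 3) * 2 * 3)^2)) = -92 / 77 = -1.19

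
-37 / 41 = -0.90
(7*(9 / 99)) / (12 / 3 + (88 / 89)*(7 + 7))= 623 / 17468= 0.04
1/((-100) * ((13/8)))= -2/325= -0.01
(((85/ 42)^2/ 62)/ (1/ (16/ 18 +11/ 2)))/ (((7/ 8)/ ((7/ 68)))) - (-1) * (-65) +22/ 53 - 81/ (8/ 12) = -9705186725/ 52168536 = -186.04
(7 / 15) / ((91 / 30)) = 2 / 13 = 0.15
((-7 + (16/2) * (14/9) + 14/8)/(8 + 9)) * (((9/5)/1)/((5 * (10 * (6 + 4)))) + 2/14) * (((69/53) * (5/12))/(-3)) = -2181113/194616000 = -0.01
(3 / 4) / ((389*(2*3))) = 1 / 3112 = 0.00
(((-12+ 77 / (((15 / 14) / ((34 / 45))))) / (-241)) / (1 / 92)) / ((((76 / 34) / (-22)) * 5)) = 491208608 / 15454125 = 31.78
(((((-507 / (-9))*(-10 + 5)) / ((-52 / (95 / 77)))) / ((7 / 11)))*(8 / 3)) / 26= 475 / 441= 1.08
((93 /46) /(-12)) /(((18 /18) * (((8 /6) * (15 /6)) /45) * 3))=-279 /368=-0.76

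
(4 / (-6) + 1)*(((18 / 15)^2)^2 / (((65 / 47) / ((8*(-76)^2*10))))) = 1876414464 / 8125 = 230943.32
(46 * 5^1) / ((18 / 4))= 460 / 9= 51.11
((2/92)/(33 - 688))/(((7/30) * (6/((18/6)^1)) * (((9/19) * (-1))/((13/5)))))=247/632730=0.00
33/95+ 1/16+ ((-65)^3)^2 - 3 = 114636713746063/1520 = 75418890622.41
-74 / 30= -2.47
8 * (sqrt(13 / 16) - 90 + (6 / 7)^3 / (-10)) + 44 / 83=-102484652 / 142345 + 2 * sqrt(13)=-712.76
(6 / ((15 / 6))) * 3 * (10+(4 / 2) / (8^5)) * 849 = 1251909081 / 20480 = 61128.37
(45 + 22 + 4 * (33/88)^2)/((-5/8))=-1081/10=-108.10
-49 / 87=-0.56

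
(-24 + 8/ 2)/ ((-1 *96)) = 5/ 24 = 0.21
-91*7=-637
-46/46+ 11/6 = 0.83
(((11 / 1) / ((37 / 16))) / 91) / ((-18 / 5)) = -440 / 30303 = -0.01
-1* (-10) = 10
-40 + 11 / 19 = -749 / 19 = -39.42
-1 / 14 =-0.07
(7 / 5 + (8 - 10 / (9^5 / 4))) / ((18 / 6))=2775103 / 885735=3.13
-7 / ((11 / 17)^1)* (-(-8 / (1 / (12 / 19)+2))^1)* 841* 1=-20312.02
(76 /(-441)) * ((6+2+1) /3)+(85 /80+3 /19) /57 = -420797 /849072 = -0.50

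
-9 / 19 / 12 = -3 / 76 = -0.04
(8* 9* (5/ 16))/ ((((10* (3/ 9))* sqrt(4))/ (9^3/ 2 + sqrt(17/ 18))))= 9* sqrt(34)/ 16 + 19683/ 16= 1233.47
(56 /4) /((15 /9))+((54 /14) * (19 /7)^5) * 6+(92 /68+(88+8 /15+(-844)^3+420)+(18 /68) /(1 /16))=-18036527156178683 /30000495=-601207651.95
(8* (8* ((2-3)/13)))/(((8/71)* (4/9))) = -1278/13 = -98.31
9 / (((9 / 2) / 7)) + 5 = 19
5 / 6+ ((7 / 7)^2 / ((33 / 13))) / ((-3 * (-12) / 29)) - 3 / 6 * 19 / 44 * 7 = -857 / 2376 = -0.36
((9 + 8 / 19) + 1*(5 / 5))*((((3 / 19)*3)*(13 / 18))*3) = 3861 / 361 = 10.70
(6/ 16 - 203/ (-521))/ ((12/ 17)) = 54179/ 50016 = 1.08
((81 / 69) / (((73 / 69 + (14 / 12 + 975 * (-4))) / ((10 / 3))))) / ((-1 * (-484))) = -135 / 65085053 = -0.00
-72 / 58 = -36 / 29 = -1.24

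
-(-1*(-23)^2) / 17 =529 / 17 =31.12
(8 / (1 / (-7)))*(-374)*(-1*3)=-62832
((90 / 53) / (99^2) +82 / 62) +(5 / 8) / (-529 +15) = 1.32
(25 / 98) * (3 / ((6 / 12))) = 75 / 49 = 1.53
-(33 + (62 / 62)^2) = -34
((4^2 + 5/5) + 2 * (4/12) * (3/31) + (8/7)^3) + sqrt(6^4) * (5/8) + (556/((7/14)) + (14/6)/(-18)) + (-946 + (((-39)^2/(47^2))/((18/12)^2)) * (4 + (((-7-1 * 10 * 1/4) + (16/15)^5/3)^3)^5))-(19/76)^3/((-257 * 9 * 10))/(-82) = -67309360189611.60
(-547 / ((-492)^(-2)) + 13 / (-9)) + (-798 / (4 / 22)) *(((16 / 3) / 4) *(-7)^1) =-1191312409 / 9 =-132368045.44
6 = 6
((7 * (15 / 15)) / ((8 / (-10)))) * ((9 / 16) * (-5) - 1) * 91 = 194285 / 64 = 3035.70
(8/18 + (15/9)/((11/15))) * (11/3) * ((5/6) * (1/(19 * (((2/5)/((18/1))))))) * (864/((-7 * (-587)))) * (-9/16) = -181575/78071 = -2.33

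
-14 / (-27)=14 / 27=0.52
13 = 13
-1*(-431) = 431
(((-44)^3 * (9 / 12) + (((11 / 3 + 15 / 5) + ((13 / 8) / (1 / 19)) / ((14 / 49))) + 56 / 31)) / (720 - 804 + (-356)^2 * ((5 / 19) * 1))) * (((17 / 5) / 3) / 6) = -30650096297 / 84648689280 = -0.36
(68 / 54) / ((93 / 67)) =0.91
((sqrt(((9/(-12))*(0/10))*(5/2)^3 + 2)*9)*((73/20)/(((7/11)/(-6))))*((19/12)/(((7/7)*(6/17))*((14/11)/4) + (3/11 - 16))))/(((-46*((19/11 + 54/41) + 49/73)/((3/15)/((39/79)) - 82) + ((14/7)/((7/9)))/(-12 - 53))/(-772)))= -431656684161989*sqrt(2)/36588930080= -16684.14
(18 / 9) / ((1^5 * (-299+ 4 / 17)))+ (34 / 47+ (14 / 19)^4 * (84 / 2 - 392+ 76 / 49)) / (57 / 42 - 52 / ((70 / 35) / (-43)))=-47684292057646 / 487514104716783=-0.10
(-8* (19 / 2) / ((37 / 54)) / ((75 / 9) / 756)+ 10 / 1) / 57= -9298622 / 52725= -176.36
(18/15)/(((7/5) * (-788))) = -3/2758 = -0.00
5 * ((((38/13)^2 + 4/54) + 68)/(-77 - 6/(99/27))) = -3845710/789399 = -4.87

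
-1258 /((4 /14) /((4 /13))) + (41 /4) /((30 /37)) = -2093719 /1560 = -1342.13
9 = 9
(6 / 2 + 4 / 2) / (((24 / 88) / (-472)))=-25960 / 3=-8653.33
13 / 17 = 0.76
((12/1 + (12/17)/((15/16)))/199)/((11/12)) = 13008/186065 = 0.07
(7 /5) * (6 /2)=21 /5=4.20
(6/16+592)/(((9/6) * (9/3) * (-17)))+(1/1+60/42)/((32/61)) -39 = -42.11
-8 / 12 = -0.67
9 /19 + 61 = 1168 /19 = 61.47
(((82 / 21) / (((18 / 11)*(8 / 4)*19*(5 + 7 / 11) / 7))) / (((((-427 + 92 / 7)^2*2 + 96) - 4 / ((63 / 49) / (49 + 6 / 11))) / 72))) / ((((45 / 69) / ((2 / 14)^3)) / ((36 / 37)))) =45184788 / 633641378066095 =0.00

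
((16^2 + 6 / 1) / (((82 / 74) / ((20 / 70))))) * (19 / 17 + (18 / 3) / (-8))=121175 / 4879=24.84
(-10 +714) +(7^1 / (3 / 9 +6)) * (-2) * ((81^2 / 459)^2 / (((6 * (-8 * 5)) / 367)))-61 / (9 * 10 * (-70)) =96492553817 / 69186600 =1394.67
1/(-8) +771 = 6167/8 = 770.88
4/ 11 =0.36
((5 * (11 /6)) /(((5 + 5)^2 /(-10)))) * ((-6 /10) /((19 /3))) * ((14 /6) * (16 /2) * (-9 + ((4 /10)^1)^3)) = -172018 /11875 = -14.49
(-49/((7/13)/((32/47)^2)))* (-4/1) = 372736/2209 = 168.74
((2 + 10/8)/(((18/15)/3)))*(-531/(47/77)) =-2657655/376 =-7068.23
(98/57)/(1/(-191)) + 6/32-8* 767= -5895349/912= -6464.20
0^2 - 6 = -6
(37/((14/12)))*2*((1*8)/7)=3552/49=72.49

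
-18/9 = -2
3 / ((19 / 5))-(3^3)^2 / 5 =-13776 / 95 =-145.01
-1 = -1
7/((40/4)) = 7/10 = 0.70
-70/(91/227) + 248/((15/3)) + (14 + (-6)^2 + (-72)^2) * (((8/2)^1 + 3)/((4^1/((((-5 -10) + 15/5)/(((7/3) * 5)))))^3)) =-747.97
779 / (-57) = -41 / 3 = -13.67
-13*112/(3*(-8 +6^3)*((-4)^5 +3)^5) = 7/3328510759467303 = 0.00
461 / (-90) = -461 / 90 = -5.12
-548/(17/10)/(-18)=2740/153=17.91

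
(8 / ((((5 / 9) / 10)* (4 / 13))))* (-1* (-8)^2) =-29952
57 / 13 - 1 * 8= -47 / 13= -3.62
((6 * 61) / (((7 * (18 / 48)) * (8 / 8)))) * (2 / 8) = 244 / 7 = 34.86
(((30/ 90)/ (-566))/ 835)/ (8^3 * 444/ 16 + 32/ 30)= -1/ 20146040992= -0.00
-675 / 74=-9.12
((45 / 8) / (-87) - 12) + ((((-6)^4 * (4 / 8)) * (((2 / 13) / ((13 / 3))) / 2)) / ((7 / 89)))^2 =6940895241681 / 324681448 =21377.55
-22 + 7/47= -1027/47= -21.85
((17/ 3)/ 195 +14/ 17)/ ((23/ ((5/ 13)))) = 8479/ 594711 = 0.01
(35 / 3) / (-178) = -35 / 534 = -0.07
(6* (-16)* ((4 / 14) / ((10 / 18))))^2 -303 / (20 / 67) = 6970191 / 4900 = 1422.49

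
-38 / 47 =-0.81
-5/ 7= -0.71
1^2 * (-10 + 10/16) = -75/8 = -9.38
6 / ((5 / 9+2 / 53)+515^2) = 1431 / 63256304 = 0.00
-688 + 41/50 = -34359/50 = -687.18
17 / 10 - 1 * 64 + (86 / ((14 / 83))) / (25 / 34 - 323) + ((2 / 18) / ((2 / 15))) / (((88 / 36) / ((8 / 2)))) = -527461457 / 8436890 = -62.52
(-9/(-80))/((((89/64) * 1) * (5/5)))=36/445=0.08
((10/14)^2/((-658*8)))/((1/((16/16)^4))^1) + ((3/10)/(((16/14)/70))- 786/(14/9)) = -125591827/257936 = -486.91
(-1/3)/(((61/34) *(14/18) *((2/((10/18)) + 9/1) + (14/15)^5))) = -77456250/4315240223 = -0.02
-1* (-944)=944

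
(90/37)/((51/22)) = 660/629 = 1.05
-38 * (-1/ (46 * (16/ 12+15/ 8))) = 456/ 1771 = 0.26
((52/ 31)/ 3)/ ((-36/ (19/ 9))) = -247/ 7533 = -0.03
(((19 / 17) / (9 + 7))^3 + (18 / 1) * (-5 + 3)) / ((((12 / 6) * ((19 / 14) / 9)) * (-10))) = 45640001547 / 3823493120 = 11.94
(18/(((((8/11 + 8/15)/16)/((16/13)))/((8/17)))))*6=2280960/2873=793.93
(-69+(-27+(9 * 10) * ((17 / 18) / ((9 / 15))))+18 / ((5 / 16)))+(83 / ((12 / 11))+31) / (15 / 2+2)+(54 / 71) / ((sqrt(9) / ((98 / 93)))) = 144031847 / 1254570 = 114.81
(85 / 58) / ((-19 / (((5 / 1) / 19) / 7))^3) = -10625 / 935930756614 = -0.00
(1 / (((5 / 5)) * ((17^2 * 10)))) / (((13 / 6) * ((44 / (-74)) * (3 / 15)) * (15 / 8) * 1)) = -148 / 206635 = -0.00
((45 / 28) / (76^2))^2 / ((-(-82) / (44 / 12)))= 7425 / 2144787570688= 0.00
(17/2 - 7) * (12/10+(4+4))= 69/5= 13.80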